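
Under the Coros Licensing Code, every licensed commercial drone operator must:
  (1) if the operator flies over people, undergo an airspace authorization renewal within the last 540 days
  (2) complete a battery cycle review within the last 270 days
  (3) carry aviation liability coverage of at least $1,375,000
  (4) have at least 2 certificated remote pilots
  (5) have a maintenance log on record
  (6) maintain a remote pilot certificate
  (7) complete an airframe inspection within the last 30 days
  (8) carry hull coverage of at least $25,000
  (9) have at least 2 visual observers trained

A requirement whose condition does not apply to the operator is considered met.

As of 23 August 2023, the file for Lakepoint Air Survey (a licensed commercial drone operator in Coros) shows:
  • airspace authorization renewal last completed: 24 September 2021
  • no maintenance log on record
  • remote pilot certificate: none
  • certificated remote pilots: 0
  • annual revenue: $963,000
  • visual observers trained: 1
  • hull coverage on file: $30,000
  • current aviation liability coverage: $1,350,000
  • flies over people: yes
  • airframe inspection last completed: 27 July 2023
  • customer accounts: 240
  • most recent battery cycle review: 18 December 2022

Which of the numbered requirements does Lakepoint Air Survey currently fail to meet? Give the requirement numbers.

1, 3, 4, 5, 6, 9

1. condition 'flies over people' holds; airspace authorization renewal 698 days ago vs limit 540 → not met
2. battery cycle review 248 days ago vs limit 270 → met
3. aviation liability coverage $1,350,000 < $1,375,000 → not met
4. certificated remote pilots 0 < 2 → not met
5. maintenance log absent → not met
6. remote pilot certificate absent → not met
7. airframe inspection 27 days ago vs limit 30 → met
8. hull coverage $30,000 ≥ $25,000 → met
9. visual observers trained 1 < 2 → not met
Not met: 1, 3, 4, 5, 6, 9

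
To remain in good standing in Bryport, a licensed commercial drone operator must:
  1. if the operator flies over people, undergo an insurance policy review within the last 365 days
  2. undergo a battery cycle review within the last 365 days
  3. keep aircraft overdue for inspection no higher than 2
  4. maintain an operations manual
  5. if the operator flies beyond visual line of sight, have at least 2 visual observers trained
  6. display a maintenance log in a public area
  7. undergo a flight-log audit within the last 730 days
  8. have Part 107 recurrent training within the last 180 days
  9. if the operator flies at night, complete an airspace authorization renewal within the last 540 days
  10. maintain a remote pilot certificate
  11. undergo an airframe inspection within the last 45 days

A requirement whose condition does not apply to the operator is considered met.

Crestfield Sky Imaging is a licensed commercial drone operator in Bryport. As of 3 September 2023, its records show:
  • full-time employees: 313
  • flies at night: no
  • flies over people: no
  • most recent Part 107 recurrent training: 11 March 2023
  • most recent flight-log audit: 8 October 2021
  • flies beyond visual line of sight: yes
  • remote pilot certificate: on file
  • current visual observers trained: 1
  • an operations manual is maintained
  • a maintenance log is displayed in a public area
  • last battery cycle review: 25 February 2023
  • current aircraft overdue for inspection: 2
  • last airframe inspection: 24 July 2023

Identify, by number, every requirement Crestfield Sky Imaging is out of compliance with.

1. condition 'flies over people' does not hold → requirement n/a → met
2. battery cycle review 190 days ago vs limit 365 → met
3. aircraft overdue for inspection 2 ≤ 2 → met
4. operations manual present → met
5. condition 'flies beyond visual line of sight' holds; visual observers trained 1 < 2 → not met
6. maintenance log present → met
7. flight-log audit 695 days ago vs limit 730 → met
8. Part 107 recurrent training 176 days ago vs limit 180 → met
9. condition 'flies at night' does not hold → requirement n/a → met
10. remote pilot certificate present → met
11. airframe inspection 41 days ago vs limit 45 → met
Not met: 5

5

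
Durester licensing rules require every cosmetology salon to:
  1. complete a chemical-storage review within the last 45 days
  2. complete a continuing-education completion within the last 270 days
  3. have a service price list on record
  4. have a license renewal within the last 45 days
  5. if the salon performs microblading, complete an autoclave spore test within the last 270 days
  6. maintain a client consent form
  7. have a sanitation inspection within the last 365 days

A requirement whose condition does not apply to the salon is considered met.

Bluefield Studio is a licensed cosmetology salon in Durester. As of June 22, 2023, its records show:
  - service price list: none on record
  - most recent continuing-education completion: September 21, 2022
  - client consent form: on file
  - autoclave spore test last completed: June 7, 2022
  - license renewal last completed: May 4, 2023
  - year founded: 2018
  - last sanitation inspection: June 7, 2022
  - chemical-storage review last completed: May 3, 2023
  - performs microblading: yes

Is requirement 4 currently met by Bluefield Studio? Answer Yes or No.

4. license renewal 49 days ago vs limit 45 → not met

No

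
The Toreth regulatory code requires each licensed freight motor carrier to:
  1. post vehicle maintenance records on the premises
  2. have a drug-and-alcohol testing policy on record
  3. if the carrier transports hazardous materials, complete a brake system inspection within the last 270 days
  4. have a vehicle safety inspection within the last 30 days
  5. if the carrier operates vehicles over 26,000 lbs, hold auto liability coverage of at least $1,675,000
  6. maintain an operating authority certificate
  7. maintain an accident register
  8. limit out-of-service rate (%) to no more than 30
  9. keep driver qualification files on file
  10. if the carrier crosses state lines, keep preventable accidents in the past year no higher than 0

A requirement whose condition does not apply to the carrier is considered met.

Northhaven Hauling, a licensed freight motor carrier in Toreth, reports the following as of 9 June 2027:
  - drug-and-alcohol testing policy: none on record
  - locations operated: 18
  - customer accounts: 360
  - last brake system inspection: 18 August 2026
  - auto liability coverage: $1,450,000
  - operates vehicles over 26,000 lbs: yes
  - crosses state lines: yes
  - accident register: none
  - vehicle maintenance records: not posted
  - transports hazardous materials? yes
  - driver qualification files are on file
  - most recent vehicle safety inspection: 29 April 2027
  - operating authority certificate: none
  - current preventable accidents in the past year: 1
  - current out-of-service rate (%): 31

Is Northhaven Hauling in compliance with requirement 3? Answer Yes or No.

No

3. condition 'transports hazardous materials' holds; brake system inspection 295 days ago vs limit 270 → not met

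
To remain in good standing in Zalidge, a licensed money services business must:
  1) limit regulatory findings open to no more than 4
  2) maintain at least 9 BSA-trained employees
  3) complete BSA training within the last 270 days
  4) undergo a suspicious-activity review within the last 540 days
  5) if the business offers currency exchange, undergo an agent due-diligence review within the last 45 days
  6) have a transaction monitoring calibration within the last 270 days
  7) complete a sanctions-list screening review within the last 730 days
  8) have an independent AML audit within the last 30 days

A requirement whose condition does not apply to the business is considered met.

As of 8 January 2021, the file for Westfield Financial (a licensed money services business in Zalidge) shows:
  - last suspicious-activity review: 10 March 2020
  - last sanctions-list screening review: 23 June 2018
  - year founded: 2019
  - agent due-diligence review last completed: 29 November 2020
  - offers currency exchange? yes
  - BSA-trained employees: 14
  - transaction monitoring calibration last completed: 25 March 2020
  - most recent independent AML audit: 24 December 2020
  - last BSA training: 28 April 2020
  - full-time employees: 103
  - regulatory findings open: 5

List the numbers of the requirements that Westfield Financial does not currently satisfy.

1, 6, 7

1. regulatory findings open 5 > 4 → not met
2. BSA-trained employees 14 ≥ 9 → met
3. BSA training 255 days ago vs limit 270 → met
4. suspicious-activity review 304 days ago vs limit 540 → met
5. condition 'offers currency exchange' holds; agent due-diligence review 40 days ago vs limit 45 → met
6. transaction monitoring calibration 289 days ago vs limit 270 → not met
7. sanctions-list screening review 930 days ago vs limit 730 → not met
8. independent AML audit 15 days ago vs limit 30 → met
Not met: 1, 6, 7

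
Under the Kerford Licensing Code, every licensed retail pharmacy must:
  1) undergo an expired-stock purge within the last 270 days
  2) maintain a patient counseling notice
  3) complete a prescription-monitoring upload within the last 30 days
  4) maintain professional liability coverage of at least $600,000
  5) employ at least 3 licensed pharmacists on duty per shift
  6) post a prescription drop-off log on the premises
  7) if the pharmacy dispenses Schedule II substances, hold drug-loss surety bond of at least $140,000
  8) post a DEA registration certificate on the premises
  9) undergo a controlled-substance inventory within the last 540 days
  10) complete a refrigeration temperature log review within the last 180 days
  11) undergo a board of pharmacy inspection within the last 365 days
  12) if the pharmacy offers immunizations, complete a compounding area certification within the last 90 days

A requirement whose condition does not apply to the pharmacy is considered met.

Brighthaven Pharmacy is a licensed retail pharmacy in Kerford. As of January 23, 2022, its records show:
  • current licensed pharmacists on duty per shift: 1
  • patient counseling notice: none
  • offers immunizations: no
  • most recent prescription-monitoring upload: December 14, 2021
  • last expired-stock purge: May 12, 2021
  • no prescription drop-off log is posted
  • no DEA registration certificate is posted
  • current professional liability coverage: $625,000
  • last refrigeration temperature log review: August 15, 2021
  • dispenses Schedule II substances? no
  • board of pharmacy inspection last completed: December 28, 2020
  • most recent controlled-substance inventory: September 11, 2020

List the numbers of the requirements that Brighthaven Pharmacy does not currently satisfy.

2, 3, 5, 6, 8, 11

1. expired-stock purge 256 days ago vs limit 270 → met
2. patient counseling notice absent → not met
3. prescription-monitoring upload 40 days ago vs limit 30 → not met
4. professional liability coverage $625,000 ≥ $600,000 → met
5. licensed pharmacists on duty per shift 1 < 3 → not met
6. prescription drop-off log absent → not met
7. condition 'dispenses Schedule II substances' does not hold → requirement n/a → met
8. DEA registration certificate absent → not met
9. controlled-substance inventory 499 days ago vs limit 540 → met
10. refrigeration temperature log review 161 days ago vs limit 180 → met
11. board of pharmacy inspection 391 days ago vs limit 365 → not met
12. condition 'offers immunizations' does not hold → requirement n/a → met
Not met: 2, 3, 5, 6, 8, 11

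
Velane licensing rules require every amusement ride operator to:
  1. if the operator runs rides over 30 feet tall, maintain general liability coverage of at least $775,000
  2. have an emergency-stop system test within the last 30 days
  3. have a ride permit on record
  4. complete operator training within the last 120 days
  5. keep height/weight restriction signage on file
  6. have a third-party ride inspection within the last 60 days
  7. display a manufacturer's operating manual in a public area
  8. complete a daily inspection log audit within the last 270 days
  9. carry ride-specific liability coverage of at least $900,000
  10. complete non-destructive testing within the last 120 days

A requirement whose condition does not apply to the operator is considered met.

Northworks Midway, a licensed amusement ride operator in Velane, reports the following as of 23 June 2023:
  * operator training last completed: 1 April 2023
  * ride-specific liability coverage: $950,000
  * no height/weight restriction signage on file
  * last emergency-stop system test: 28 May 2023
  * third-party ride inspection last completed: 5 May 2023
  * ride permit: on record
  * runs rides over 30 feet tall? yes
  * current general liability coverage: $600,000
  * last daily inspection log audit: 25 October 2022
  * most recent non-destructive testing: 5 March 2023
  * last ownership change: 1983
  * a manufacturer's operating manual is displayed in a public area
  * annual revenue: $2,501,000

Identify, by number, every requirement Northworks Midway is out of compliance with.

1, 5

1. condition 'runs rides over 30 feet tall' holds; general liability coverage $600,000 < $775,000 → not met
2. emergency-stop system test 26 days ago vs limit 30 → met
3. ride permit present → met
4. operator training 83 days ago vs limit 120 → met
5. height/weight restriction signage absent → not met
6. third-party ride inspection 49 days ago vs limit 60 → met
7. manufacturer's operating manual present → met
8. daily inspection log audit 241 days ago vs limit 270 → met
9. ride-specific liability coverage $950,000 ≥ $900,000 → met
10. non-destructive testing 110 days ago vs limit 120 → met
Not met: 1, 5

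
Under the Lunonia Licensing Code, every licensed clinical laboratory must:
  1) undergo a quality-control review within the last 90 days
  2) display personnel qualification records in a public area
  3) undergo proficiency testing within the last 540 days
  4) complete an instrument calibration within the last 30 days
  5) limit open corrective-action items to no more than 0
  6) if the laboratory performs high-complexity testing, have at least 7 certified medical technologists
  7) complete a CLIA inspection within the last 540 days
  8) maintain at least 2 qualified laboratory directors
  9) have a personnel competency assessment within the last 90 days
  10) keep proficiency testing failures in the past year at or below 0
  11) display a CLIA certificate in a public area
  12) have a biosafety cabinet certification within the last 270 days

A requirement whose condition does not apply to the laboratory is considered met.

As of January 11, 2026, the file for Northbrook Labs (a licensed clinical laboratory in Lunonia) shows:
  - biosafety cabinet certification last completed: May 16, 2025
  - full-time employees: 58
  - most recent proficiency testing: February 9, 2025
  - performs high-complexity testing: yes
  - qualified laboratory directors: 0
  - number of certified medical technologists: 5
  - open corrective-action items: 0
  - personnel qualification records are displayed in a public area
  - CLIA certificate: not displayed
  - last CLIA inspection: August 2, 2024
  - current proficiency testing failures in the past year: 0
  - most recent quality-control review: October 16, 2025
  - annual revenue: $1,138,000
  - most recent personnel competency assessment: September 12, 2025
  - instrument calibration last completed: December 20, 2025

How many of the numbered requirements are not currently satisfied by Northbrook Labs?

4

1. quality-control review 87 days ago vs limit 90 → met
2. personnel qualification records present → met
3. proficiency testing 336 days ago vs limit 540 → met
4. instrument calibration 22 days ago vs limit 30 → met
5. open corrective-action items 0 ≤ 0 → met
6. condition 'performs high-complexity testing' holds; certified medical technologists 5 < 7 → not met
7. CLIA inspection 527 days ago vs limit 540 → met
8. qualified laboratory directors 0 < 2 → not met
9. personnel competency assessment 121 days ago vs limit 90 → not met
10. proficiency testing failures in the past year 0 ≤ 0 → met
11. CLIA certificate absent → not met
12. biosafety cabinet certification 240 days ago vs limit 270 → met
Not met: 4 of 12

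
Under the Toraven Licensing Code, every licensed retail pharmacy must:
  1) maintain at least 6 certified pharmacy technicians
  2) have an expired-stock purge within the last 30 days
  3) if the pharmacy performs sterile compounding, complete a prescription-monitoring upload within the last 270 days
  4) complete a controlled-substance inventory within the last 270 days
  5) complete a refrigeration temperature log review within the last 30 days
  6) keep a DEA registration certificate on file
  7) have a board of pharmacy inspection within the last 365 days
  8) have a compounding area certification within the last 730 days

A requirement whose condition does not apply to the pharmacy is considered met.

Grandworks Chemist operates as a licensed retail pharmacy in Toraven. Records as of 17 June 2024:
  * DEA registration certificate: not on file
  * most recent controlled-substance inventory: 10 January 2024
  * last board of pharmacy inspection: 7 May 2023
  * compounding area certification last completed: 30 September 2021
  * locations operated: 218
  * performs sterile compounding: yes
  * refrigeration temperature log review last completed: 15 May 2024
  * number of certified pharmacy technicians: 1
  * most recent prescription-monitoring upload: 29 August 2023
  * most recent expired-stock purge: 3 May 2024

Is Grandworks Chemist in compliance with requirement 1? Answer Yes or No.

No

1. certified pharmacy technicians 1 < 6 → not met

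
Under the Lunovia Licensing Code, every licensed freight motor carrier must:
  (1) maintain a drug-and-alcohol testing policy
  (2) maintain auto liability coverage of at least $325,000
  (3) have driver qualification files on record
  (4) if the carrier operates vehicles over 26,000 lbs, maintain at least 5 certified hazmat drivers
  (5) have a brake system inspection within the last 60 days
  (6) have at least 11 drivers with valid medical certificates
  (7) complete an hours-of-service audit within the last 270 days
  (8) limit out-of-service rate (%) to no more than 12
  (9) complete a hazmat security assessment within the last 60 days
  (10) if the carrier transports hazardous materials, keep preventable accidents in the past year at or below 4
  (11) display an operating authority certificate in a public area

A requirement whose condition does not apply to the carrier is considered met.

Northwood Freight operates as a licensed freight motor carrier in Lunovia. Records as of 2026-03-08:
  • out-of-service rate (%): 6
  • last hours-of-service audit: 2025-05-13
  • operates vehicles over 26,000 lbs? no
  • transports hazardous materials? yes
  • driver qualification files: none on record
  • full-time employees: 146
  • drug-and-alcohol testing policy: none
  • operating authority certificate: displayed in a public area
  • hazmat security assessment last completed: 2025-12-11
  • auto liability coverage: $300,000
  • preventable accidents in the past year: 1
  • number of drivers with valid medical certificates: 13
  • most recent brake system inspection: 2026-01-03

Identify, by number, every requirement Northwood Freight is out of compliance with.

1, 2, 3, 5, 7, 9

1. drug-and-alcohol testing policy absent → not met
2. auto liability coverage $300,000 < $325,000 → not met
3. driver qualification files absent → not met
4. condition 'operates vehicles over 26,000 lbs' does not hold → requirement n/a → met
5. brake system inspection 64 days ago vs limit 60 → not met
6. drivers with valid medical certificates 13 ≥ 11 → met
7. hours-of-service audit 299 days ago vs limit 270 → not met
8. out-of-service rate (%) 6 ≤ 12 → met
9. hazmat security assessment 87 days ago vs limit 60 → not met
10. condition 'transports hazardous materials' holds; preventable accidents in the past year 1 ≤ 4 → met
11. operating authority certificate present → met
Not met: 1, 2, 3, 5, 7, 9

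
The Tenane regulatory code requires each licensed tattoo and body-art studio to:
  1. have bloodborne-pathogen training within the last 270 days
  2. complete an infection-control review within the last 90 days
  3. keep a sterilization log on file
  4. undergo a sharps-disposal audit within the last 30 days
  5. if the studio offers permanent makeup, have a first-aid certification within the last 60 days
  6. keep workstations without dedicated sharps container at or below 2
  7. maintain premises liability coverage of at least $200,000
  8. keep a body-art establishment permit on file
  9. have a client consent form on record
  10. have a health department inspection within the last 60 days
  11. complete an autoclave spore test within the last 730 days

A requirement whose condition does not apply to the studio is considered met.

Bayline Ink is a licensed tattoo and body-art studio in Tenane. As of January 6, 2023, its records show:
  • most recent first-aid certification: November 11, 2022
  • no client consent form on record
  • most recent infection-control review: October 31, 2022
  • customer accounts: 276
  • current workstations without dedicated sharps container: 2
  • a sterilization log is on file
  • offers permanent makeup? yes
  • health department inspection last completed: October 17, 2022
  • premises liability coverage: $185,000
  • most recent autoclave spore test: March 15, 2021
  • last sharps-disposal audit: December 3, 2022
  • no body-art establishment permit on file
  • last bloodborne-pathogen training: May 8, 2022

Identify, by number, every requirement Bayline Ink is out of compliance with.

1. bloodborne-pathogen training 243 days ago vs limit 270 → met
2. infection-control review 67 days ago vs limit 90 → met
3. sterilization log present → met
4. sharps-disposal audit 34 days ago vs limit 30 → not met
5. condition 'offers permanent makeup' holds; first-aid certification 56 days ago vs limit 60 → met
6. workstations without dedicated sharps container 2 ≤ 2 → met
7. premises liability coverage $185,000 < $200,000 → not met
8. body-art establishment permit absent → not met
9. client consent form absent → not met
10. health department inspection 81 days ago vs limit 60 → not met
11. autoclave spore test 662 days ago vs limit 730 → met
Not met: 4, 7, 8, 9, 10

4, 7, 8, 9, 10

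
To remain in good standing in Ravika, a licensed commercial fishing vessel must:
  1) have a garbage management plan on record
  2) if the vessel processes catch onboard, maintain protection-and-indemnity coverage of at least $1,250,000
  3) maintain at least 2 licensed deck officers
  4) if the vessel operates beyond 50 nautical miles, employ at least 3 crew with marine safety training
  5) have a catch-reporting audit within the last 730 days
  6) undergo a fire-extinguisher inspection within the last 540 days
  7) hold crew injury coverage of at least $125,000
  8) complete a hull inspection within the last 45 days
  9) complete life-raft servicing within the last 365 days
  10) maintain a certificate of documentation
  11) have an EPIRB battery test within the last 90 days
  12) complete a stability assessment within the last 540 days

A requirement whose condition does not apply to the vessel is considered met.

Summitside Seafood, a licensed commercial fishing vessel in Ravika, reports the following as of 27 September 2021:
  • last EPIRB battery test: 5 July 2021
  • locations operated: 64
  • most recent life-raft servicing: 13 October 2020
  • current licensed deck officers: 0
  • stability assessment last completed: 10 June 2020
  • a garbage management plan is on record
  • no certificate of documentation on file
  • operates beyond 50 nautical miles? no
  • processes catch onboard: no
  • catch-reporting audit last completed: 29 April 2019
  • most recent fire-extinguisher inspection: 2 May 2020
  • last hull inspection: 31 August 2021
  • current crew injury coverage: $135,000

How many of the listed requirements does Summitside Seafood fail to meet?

3

1. garbage management plan present → met
2. condition 'processes catch onboard' does not hold → requirement n/a → met
3. licensed deck officers 0 < 2 → not met
4. condition 'operates beyond 50 nautical miles' does not hold → requirement n/a → met
5. catch-reporting audit 882 days ago vs limit 730 → not met
6. fire-extinguisher inspection 513 days ago vs limit 540 → met
7. crew injury coverage $135,000 ≥ $125,000 → met
8. hull inspection 27 days ago vs limit 45 → met
9. life-raft servicing 349 days ago vs limit 365 → met
10. certificate of documentation absent → not met
11. EPIRB battery test 84 days ago vs limit 90 → met
12. stability assessment 474 days ago vs limit 540 → met
Not met: 3 of 12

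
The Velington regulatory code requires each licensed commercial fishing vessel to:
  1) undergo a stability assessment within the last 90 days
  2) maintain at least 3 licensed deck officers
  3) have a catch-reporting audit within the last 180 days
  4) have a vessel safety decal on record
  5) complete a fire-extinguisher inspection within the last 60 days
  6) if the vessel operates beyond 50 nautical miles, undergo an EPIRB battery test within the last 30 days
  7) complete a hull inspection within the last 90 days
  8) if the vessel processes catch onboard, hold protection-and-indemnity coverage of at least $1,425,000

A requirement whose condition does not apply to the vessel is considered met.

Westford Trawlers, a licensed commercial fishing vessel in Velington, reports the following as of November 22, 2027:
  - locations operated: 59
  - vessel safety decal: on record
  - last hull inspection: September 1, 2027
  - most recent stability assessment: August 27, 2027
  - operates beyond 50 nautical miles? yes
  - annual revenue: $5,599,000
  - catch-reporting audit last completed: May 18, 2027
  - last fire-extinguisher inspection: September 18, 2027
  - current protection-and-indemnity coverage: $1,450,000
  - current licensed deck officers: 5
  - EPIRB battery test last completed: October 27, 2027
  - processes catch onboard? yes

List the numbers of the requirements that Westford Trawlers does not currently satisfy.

3, 5

1. stability assessment 87 days ago vs limit 90 → met
2. licensed deck officers 5 ≥ 3 → met
3. catch-reporting audit 188 days ago vs limit 180 → not met
4. vessel safety decal present → met
5. fire-extinguisher inspection 65 days ago vs limit 60 → not met
6. condition 'operates beyond 50 nautical miles' holds; EPIRB battery test 26 days ago vs limit 30 → met
7. hull inspection 82 days ago vs limit 90 → met
8. condition 'processes catch onboard' holds; protection-and-indemnity coverage $1,450,000 ≥ $1,425,000 → met
Not met: 3, 5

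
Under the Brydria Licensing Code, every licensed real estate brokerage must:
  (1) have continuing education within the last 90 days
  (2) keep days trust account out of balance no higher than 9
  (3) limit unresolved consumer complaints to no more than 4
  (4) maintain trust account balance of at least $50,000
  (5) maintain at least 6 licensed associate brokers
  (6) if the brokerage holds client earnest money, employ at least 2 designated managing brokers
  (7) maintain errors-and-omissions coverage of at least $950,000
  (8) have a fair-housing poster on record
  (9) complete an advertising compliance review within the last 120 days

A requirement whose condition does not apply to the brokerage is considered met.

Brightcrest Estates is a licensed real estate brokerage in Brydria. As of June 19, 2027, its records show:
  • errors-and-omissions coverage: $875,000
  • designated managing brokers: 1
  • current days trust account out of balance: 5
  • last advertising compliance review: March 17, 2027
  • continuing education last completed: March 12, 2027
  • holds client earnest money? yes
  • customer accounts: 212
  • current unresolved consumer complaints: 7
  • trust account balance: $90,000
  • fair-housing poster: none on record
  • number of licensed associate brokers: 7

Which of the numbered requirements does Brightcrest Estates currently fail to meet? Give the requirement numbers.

1, 3, 6, 7, 8

1. continuing education 99 days ago vs limit 90 → not met
2. days trust account out of balance 5 ≤ 9 → met
3. unresolved consumer complaints 7 > 4 → not met
4. trust account balance $90,000 ≥ $50,000 → met
5. licensed associate brokers 7 ≥ 6 → met
6. condition 'holds client earnest money' holds; designated managing brokers 1 < 2 → not met
7. errors-and-omissions coverage $875,000 < $950,000 → not met
8. fair-housing poster absent → not met
9. advertising compliance review 94 days ago vs limit 120 → met
Not met: 1, 3, 6, 7, 8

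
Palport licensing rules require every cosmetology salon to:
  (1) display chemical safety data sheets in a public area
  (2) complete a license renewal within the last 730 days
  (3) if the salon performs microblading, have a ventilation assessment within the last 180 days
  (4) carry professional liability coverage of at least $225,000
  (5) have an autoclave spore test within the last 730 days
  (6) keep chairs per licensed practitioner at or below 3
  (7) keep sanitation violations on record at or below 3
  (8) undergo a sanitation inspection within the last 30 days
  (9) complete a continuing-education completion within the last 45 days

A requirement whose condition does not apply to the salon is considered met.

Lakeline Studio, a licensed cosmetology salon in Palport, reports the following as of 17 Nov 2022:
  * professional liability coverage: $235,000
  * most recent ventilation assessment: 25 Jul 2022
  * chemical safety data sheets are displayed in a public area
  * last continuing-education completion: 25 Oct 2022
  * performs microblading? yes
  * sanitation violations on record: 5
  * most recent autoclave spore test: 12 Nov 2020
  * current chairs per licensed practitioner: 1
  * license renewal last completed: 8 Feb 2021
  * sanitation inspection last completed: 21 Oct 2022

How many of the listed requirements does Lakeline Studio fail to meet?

1. chemical safety data sheets present → met
2. license renewal 647 days ago vs limit 730 → met
3. condition 'performs microblading' holds; ventilation assessment 115 days ago vs limit 180 → met
4. professional liability coverage $235,000 ≥ $225,000 → met
5. autoclave spore test 735 days ago vs limit 730 → not met
6. chairs per licensed practitioner 1 ≤ 3 → met
7. sanitation violations on record 5 > 3 → not met
8. sanitation inspection 27 days ago vs limit 30 → met
9. continuing-education completion 23 days ago vs limit 45 → met
Not met: 2 of 9

2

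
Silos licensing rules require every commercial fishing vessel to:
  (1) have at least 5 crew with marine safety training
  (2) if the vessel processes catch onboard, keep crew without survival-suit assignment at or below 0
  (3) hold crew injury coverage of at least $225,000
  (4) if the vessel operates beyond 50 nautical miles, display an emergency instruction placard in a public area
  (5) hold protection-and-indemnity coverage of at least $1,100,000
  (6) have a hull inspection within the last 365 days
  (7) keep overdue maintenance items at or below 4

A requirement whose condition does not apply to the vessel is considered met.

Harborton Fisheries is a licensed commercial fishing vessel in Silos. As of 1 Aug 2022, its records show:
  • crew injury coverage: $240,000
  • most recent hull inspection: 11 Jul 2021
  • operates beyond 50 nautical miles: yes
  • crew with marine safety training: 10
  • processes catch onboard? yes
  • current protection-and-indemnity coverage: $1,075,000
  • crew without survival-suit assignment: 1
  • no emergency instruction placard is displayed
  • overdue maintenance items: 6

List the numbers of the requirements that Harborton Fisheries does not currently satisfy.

2, 4, 5, 6, 7

1. crew with marine safety training 10 ≥ 5 → met
2. condition 'processes catch onboard' holds; crew without survival-suit assignment 1 > 0 → not met
3. crew injury coverage $240,000 ≥ $225,000 → met
4. condition 'operates beyond 50 nautical miles' holds; emergency instruction placard absent → not met
5. protection-and-indemnity coverage $1,075,000 < $1,100,000 → not met
6. hull inspection 386 days ago vs limit 365 → not met
7. overdue maintenance items 6 > 4 → not met
Not met: 2, 4, 5, 6, 7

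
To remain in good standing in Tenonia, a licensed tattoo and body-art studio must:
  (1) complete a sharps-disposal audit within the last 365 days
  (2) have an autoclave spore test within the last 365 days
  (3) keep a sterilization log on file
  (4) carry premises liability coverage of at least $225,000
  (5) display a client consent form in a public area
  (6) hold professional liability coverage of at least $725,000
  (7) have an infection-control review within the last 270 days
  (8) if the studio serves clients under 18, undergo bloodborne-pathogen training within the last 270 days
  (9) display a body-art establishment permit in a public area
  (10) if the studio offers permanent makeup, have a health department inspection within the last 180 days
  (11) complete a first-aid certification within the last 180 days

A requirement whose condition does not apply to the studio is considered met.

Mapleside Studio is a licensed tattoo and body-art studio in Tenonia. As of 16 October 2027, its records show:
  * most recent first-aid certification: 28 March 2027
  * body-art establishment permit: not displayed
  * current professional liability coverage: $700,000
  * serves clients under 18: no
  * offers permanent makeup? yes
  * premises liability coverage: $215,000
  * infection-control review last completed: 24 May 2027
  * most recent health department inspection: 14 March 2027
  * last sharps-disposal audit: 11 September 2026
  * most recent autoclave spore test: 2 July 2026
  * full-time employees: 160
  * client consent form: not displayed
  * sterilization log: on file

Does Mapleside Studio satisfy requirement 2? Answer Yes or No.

No

2. autoclave spore test 471 days ago vs limit 365 → not met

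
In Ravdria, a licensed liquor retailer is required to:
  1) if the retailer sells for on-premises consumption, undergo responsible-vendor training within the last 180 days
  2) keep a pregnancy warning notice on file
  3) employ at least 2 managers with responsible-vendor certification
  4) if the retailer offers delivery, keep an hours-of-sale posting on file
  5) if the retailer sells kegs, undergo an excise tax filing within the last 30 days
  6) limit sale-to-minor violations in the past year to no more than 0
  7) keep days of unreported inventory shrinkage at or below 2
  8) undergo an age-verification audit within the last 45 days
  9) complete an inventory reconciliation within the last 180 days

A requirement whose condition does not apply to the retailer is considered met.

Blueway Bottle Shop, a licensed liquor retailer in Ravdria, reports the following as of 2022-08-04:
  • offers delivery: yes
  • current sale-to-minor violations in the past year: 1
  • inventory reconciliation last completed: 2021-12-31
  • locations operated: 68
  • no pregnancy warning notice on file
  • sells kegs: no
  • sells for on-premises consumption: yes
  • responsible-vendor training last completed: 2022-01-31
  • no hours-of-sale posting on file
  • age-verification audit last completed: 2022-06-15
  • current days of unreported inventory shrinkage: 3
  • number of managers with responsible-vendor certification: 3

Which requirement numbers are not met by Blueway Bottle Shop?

1. condition 'sells for on-premises consumption' holds; responsible-vendor training 185 days ago vs limit 180 → not met
2. pregnancy warning notice absent → not met
3. managers with responsible-vendor certification 3 ≥ 2 → met
4. condition 'offers delivery' holds; hours-of-sale posting absent → not met
5. condition 'sells kegs' does not hold → requirement n/a → met
6. sale-to-minor violations in the past year 1 > 0 → not met
7. days of unreported inventory shrinkage 3 > 2 → not met
8. age-verification audit 50 days ago vs limit 45 → not met
9. inventory reconciliation 216 days ago vs limit 180 → not met
Not met: 1, 2, 4, 6, 7, 8, 9

1, 2, 4, 6, 7, 8, 9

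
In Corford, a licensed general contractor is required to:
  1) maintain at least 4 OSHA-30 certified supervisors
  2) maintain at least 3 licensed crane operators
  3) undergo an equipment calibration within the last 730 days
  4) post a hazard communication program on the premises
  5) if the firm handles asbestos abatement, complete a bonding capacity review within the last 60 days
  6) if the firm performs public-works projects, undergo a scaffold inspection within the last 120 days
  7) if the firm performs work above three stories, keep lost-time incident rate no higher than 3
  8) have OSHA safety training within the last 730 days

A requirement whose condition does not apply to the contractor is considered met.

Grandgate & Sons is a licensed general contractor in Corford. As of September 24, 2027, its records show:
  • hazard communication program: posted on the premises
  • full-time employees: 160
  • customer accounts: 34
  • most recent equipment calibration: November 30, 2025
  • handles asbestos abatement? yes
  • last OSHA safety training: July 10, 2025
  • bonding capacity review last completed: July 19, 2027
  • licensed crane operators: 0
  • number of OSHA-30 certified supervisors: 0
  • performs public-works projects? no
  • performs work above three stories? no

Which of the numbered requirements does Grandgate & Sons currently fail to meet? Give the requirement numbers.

1, 2, 5, 8

1. OSHA-30 certified supervisors 0 < 4 → not met
2. licensed crane operators 0 < 3 → not met
3. equipment calibration 663 days ago vs limit 730 → met
4. hazard communication program present → met
5. condition 'handles asbestos abatement' holds; bonding capacity review 67 days ago vs limit 60 → not met
6. condition 'performs public-works projects' does not hold → requirement n/a → met
7. condition 'performs work above three stories' does not hold → requirement n/a → met
8. OSHA safety training 806 days ago vs limit 730 → not met
Not met: 1, 2, 5, 8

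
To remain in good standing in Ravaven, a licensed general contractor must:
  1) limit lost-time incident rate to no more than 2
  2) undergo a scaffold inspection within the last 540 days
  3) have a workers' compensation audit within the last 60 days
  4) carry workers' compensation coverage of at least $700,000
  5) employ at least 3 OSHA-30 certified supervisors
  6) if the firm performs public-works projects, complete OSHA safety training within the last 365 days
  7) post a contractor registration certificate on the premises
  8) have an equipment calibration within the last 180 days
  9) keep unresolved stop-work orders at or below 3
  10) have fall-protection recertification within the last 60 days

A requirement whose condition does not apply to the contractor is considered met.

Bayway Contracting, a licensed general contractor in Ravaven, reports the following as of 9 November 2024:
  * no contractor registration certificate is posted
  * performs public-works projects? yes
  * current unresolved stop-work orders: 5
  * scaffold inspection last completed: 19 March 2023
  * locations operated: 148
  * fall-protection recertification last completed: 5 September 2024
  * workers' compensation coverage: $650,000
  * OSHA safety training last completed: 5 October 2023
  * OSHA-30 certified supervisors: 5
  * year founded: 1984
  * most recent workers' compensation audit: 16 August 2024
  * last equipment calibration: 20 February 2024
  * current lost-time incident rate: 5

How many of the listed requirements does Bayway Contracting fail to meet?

1. lost-time incident rate 5 > 2 → not met
2. scaffold inspection 601 days ago vs limit 540 → not met
3. workers' compensation audit 85 days ago vs limit 60 → not met
4. workers' compensation coverage $650,000 < $700,000 → not met
5. OSHA-30 certified supervisors 5 ≥ 3 → met
6. condition 'performs public-works projects' holds; OSHA safety training 401 days ago vs limit 365 → not met
7. contractor registration certificate absent → not met
8. equipment calibration 263 days ago vs limit 180 → not met
9. unresolved stop-work orders 5 > 3 → not met
10. fall-protection recertification 65 days ago vs limit 60 → not met
Not met: 9 of 10

9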